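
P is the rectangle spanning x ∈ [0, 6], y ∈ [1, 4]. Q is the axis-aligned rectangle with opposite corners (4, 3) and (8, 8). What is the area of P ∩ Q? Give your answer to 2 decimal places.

2.00

|P∩Q|: x∈[4,6], y∈[3,4] → 2·1 = 2.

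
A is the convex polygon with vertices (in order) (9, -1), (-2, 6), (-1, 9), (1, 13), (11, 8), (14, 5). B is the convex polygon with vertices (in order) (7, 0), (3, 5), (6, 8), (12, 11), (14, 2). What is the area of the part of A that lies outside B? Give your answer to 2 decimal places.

56.89

|A| = 116.5, |A∩B| = 59.6059.
|A ∖ B| = |A| − |A∩B| = 116.5 − 59.6059 = 56.89.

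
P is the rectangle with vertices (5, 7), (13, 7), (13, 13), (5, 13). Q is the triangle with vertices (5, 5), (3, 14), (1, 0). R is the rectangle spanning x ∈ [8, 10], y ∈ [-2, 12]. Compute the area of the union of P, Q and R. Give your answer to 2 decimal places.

By inclusion–exclusion:
Individual areas: |P| = 48, |Q| = 23, |R| = 28.
|P∩Q| = 0.
|P∩R|: x∈[8,10], y∈[7,12] → 2·5 = 10.
|Q∩R| = 0.
|P∩Q∩R| = 0.
|P ∪ Q ∪ R| = 99 − 10 + 0 = 89.00.

89.00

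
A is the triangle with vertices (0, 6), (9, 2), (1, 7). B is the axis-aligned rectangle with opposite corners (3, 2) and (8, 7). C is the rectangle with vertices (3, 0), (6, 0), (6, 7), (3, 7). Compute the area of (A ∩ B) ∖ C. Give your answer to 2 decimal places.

0.72

|A ∩ B| = 3.1597.
|(A ∩ B) ∩ C| = 2.4375.
|(A ∩ B) ∖ C| = 3.1597 − 2.4375 = 0.72.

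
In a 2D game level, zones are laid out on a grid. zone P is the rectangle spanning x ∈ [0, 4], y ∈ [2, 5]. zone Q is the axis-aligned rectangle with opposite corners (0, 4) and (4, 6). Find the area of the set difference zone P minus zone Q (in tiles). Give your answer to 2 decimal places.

|zone P∩zone Q|: x∈[0,4], y∈[4,5] → 4·1 = 4.
|zone P| = 12.
|zone P ∖ zone Q| = |zone P| − |zone P∩zone Q| = 12 − 4 = 8.00.

8.00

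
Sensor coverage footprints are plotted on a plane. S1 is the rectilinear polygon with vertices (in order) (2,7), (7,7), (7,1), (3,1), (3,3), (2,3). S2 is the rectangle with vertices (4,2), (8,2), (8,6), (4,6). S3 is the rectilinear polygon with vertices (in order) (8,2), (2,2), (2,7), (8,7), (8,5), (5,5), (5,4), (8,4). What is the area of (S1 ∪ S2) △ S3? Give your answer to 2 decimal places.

|S1 ∪ S2| = 32.
|(S1 ∪ S2) ∩ S3| = 25.
|(S1 ∪ S2) △ S3| = 32 + 27 − 50 = 9.00.

9.00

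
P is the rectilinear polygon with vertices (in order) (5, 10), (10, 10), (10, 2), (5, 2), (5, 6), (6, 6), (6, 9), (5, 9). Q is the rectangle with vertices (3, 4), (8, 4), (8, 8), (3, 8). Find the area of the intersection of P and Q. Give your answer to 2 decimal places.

10.00

The intersection is the polygon with vertices (5,6), (6,6), (6,8), (8,8), (8,4), (5,4).
By the shoelace formula its area is 10.00.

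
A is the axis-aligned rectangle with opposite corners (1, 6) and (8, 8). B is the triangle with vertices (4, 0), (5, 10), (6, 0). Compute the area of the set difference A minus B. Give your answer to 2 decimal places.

|A| = 14, |A∩B| = 1.2.
|A ∖ B| = |A| − |A∩B| = 14 − 1.2 = 12.80.

12.80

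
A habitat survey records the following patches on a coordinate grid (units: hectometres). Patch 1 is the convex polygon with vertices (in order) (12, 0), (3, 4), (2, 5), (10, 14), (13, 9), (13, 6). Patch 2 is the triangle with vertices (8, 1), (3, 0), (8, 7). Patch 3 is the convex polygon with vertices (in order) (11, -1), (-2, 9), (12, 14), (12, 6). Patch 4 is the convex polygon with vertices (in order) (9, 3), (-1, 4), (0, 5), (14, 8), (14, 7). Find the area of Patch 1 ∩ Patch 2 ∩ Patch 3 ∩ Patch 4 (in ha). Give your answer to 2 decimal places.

5.04

The intersection is the polygon with vertices (8,3.1), (5.4,3.36), (7.759,6.663), (8,6.714).
By the shoelace formula its area is 5.04.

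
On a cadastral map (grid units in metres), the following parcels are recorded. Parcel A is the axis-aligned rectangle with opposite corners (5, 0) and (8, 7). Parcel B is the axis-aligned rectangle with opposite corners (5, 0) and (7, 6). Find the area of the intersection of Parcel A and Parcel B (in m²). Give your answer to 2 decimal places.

12.00

|Parcel A∩Parcel B|: x∈[5,7], y∈[0,6] → 2·6 = 12.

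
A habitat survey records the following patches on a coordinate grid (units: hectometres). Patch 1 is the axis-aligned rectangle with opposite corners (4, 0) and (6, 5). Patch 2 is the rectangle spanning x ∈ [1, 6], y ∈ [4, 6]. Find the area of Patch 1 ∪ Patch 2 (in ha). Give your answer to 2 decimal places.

By inclusion–exclusion:
Individual areas: |Patch 1| = 10, |Patch 2| = 10.
|Patch 1∩Patch 2|: x∈[4,6], y∈[4,5] → 2·1 = 2.
|Patch 1 ∪ Patch 2| = 20 − 2 = 18.00.

18.00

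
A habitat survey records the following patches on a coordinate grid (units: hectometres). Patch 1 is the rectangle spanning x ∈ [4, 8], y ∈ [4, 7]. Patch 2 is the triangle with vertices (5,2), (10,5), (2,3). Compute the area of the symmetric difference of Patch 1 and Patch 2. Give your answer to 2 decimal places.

|Patch 1| = 12, |Patch 2| = 7, |Patch 1∩Patch 2| = 0.5.
|Patch 1 △ Patch 2| = |Patch 1| + |Patch 2| − 2·|Patch 1∩Patch 2| = 12 + 7 − 1 = 18.00.

18.00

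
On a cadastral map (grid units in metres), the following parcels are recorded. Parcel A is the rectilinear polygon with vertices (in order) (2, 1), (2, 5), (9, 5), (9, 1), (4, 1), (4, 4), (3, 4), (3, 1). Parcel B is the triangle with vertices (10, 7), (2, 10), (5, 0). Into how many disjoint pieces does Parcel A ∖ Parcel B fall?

3

Parcel A ∖ Parcel B splits into 3 disjoint pieces (area 4.65, area 7.4286, area 0.8167).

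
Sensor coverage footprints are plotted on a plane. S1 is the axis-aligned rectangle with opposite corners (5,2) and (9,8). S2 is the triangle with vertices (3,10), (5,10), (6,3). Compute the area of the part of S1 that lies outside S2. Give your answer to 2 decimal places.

|S1| = 24, |S1∩S2| = 2.0476.
|S1 ∖ S2| = |S1| − |S1∩S2| = 24 − 2.0476 = 21.95.

21.95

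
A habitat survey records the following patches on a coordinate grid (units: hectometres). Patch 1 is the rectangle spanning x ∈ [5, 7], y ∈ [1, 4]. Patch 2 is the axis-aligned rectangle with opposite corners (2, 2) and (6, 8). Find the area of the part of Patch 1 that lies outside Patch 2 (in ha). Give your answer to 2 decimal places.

|Patch 1∩Patch 2|: x∈[5,6], y∈[2,4] → 1·2 = 2.
|Patch 1| = 6.
|Patch 1 ∖ Patch 2| = |Patch 1| − |Patch 1∩Patch 2| = 6 − 2 = 4.00.

4.00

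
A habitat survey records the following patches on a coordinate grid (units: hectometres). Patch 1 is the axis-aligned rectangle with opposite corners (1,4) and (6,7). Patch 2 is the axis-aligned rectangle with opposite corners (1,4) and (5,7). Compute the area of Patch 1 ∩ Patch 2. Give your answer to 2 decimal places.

|Patch 1∩Patch 2|: x∈[1,5], y∈[4,7] → 4·3 = 12.

12.00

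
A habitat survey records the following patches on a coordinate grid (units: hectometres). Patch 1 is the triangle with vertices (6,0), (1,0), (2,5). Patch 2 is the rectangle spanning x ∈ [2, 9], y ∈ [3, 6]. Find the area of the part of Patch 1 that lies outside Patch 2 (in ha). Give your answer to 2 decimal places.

10.90

|Patch 1| = 12.5, |Patch 1∩Patch 2| = 1.6.
|Patch 1 ∖ Patch 2| = |Patch 1| − |Patch 1∩Patch 2| = 12.5 − 1.6 = 10.90.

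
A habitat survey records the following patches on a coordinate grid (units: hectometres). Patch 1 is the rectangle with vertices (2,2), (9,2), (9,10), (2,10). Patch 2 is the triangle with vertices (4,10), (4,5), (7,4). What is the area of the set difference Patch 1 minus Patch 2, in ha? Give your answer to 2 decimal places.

48.50

|Patch 1| = 56, |Patch 1∩Patch 2| = 7.5.
|Patch 1 ∖ Patch 2| = |Patch 1| − |Patch 1∩Patch 2| = 56 − 7.5 = 48.50.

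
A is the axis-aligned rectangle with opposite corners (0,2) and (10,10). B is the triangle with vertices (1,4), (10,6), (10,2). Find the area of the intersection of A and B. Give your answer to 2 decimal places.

18.00

The intersection is the polygon with vertices (10,2), (1,4), (10,6).
By the shoelace formula its area is 18.00.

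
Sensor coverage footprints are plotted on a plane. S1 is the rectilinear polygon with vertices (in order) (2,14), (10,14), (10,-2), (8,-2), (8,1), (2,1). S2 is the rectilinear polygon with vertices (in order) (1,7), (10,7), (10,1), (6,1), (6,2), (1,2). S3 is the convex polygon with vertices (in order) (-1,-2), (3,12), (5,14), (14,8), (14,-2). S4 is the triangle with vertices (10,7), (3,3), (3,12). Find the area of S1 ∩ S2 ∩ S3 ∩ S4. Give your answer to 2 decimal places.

The intersection is the polygon with vertices (10,7), (3,3), (3,7).
By the shoelace formula its area is 14.00.

14.00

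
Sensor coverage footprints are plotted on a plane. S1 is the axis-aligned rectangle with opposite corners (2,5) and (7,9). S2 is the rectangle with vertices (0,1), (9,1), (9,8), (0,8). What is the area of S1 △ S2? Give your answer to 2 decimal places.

|S1∩S2|: x∈[2,7], y∈[5,8] → 5·3 = 15.
|S1 △ S2| = |S1| + |S2| − 2·|S1∩S2| = 20 + 63 − 30 = 53.00.

53.00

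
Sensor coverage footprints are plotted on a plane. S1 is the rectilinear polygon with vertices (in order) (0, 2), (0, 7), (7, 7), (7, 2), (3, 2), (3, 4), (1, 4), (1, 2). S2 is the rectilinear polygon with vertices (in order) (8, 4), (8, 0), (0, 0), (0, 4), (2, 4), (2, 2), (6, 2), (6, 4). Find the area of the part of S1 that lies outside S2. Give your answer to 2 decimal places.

|S1| = 31, |S1∩S2| = 4.
|S1 ∖ S2| = |S1| − |S1∩S2| = 31 − 4 = 27.00.

27.00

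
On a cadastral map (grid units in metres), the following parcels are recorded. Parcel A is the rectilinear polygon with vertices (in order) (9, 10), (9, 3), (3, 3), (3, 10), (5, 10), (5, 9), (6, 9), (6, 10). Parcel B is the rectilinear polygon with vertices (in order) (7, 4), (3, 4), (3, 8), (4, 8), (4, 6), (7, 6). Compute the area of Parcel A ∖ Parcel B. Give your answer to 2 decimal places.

31.00

|Parcel A| = 41, |Parcel A∩Parcel B| = 10.
|Parcel A ∖ Parcel B| = |Parcel A| − |Parcel A∩Parcel B| = 41 − 10 = 31.00.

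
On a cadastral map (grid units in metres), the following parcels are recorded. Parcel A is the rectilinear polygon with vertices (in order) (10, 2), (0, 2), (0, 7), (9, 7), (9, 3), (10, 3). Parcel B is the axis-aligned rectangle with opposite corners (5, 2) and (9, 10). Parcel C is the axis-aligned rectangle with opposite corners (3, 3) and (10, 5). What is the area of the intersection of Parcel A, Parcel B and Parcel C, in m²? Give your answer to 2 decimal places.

8.00

The intersection is the polygon with vertices (5,5), (9,5), (9,3), (5,3).
By the shoelace formula its area is 8.00.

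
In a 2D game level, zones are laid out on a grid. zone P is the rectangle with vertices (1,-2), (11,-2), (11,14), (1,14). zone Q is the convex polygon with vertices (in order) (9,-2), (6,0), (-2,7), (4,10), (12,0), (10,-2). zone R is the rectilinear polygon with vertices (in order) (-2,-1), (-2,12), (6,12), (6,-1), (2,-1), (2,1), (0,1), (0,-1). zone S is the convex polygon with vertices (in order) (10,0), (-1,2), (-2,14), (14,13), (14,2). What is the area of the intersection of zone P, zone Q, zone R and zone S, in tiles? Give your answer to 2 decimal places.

The intersection is the polygon with vertices (1,8.5), (4,10), (6,7.5), (6,0.727), (4.951,0.918), (1,4.375).
By the shoelace formula its area is 33.93.

33.93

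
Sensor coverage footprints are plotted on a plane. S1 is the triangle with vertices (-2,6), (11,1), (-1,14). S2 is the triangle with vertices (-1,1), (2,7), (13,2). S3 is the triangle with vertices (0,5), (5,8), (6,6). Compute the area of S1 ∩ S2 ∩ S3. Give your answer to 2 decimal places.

The intersection is the polygon with vertices (1.429,5.857), (2.759,6.655), (4.683,5.78), (1.091,5.182).
By the shoelace formula its area is 2.46.

2.46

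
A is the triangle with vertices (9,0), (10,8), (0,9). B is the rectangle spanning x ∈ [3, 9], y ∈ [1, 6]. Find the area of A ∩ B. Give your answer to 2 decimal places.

The intersection is the polygon with vertices (3,6), (9,6), (9,1), (8,1).
By the shoelace formula its area is 17.50.

17.50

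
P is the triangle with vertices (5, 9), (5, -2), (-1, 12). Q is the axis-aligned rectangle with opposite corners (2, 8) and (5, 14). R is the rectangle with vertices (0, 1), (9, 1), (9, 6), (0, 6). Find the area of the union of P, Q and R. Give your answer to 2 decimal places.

By inclusion–exclusion:
Individual areas: |P| = 33, |Q| = 18, |R| = 45.
|P∩Q| = 5.25.
|P∩R| = 11.7857.
|Q∩R| = 0 (no overlap).
|P∩Q∩R| = 0.
|P ∪ Q ∪ R| = 96 − 17.0357 + 0 = 78.96.

78.96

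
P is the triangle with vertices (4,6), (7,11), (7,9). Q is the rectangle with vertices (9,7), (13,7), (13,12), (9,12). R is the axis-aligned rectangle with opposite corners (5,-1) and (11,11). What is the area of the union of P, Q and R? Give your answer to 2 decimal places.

84.33

By inclusion–exclusion:
Individual areas: |P| = 3, |Q| = 20, |R| = 72.
|P∩Q| = 0.
|P∩R| = 2.6667.
|Q∩R|: x∈[9,11], y∈[7,11] → 2·4 = 8.
|P∩Q∩R| = 0.
|P ∪ Q ∪ R| = 95 − 10.6667 + 0 = 84.33.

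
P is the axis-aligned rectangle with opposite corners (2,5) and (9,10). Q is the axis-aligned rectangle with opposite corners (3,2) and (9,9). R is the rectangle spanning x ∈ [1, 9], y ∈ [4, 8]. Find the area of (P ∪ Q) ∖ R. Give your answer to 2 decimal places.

|P ∪ Q| = 53.
|(P ∪ Q) ∩ R| = 27.
|(P ∪ Q) ∖ R| = 53 − 27 = 26.00.

26.00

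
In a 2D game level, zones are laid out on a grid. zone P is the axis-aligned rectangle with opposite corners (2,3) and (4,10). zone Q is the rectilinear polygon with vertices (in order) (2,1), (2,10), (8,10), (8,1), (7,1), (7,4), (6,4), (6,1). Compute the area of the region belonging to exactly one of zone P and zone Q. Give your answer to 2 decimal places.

37.00

|zone P| = 14, |zone Q| = 51, |zone P∩zone Q| = 14.
|zone P △ zone Q| = |zone P| + |zone Q| − 2·|zone P∩zone Q| = 14 + 51 − 28 = 37.00.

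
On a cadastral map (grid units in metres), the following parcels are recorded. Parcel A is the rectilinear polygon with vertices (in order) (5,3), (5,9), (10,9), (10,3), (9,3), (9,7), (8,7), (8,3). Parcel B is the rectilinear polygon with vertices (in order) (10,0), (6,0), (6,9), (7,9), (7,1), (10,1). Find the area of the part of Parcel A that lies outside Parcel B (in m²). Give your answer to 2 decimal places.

20.00

|Parcel A| = 26, |Parcel A∩Parcel B| = 6.
|Parcel A ∖ Parcel B| = |Parcel A| − |Parcel A∩Parcel B| = 26 − 6 = 20.00.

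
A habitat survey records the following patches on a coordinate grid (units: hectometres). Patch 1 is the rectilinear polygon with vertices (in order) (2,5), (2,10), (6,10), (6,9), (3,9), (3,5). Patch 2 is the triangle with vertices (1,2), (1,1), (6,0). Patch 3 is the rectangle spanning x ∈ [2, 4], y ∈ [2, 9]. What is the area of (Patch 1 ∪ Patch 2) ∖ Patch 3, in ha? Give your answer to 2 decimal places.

6.50

|Patch 1 ∪ Patch 2| = 10.5.
|(Patch 1 ∪ Patch 2) ∩ Patch 3| = 4.
|(Patch 1 ∪ Patch 2) ∖ Patch 3| = 10.5 − 4 = 6.50.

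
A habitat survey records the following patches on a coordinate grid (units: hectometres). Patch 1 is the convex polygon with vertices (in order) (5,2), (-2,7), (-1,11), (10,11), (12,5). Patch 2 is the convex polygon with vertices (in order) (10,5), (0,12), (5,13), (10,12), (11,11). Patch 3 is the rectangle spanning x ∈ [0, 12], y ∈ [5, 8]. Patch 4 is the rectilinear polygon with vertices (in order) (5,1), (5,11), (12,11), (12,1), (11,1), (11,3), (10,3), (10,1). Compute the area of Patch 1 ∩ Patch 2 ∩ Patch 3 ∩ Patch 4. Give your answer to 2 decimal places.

7.18

The intersection is the polygon with vertices (5.714,8), (10.5,8), (10,5).
By the shoelace formula its area is 7.18.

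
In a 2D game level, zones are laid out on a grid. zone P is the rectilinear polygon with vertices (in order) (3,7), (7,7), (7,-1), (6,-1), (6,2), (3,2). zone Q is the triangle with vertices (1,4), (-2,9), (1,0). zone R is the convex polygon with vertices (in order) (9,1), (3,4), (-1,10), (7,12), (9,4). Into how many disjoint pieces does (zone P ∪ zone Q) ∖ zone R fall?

2

(zone P ∪ zone Q) ∖ zone R splits into 2 disjoint pieces (area 7, area 6).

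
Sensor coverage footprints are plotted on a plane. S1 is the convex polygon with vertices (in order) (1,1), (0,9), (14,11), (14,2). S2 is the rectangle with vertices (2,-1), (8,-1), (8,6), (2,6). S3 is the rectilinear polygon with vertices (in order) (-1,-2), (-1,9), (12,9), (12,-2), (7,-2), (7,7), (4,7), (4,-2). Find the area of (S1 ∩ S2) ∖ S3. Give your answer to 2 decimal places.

|S1 ∩ S2| = 28.1538.
|(S1 ∩ S2) ∩ S3| = 14.1923.
|(S1 ∩ S2) ∖ S3| = 28.1538 − 14.1923 = 13.96.

13.96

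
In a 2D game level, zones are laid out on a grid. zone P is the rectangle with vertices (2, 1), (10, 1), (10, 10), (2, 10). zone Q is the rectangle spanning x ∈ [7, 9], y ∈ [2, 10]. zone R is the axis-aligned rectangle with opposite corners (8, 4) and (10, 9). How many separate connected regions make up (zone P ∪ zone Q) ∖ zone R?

1

(zone P ∪ zone Q) ∖ zone R is a single connected region.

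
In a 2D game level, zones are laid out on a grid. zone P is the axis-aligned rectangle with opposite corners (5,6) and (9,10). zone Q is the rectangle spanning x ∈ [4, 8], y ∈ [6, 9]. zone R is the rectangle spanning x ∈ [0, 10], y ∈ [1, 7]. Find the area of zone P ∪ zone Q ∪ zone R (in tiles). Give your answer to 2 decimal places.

By inclusion–exclusion:
Individual areas: |zone P| = 16, |zone Q| = 12, |zone R| = 60.
|zone P∩zone Q|: x∈[5,8], y∈[6,9] → 3·3 = 9.
|zone P∩zone R|: x∈[5,9], y∈[6,7] → 4·1 = 4.
|zone Q∩zone R|: x∈[4,8], y∈[6,7] → 4·1 = 4.
|zone P∩zone Q∩zone R| = 3.
|zone P ∪ zone Q ∪ zone R| = 88 − 17 + 3 = 74.00.

74.00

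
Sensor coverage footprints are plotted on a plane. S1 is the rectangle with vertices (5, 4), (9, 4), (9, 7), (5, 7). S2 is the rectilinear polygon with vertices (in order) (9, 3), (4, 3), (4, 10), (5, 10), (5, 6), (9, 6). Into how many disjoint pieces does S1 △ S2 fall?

1

S1 △ S2 is a single connected region.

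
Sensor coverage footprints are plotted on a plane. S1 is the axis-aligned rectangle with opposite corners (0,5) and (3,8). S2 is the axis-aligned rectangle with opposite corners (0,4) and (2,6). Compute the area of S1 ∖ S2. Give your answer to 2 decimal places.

7.00

|S1∩S2|: x∈[0,2], y∈[5,6] → 2·1 = 2.
|S1| = 9.
|S1 ∖ S2| = |S1| − |S1∩S2| = 9 − 2 = 7.00.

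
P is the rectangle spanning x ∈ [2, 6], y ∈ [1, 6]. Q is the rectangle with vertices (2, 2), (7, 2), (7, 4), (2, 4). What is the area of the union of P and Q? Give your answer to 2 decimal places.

22.00

By inclusion–exclusion:
Individual areas: |P| = 20, |Q| = 10.
|P∩Q|: x∈[2,6], y∈[2,4] → 4·2 = 8.
|P ∪ Q| = 30 − 8 = 22.00.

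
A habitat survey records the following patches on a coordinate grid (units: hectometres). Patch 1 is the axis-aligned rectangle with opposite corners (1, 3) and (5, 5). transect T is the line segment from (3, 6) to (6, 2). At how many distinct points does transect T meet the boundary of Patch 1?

The segment meets the boundary at (5,3.333), (3.75,5).

2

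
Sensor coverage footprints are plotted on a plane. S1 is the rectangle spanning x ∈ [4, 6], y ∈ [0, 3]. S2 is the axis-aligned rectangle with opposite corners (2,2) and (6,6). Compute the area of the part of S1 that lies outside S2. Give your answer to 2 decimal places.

4.00

|S1∩S2|: x∈[4,6], y∈[2,3] → 2·1 = 2.
|S1| = 6.
|S1 ∖ S2| = |S1| − |S1∩S2| = 6 − 2 = 4.00.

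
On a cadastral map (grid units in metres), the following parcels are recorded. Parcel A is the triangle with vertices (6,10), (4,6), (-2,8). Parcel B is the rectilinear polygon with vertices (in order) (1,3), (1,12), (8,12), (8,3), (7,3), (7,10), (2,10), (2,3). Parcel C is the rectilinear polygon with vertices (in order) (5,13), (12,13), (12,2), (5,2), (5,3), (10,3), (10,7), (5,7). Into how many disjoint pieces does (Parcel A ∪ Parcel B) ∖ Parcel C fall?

(Parcel A ∪ Parcel B) ∖ Parcel C splits into 2 disjoint pieces (area 26.0833, area 4).

2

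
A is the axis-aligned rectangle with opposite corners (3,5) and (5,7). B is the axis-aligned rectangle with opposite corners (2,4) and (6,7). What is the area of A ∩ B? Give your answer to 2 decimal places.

|A∩B|: x∈[3,5], y∈[5,7] → 2·2 = 4.

4.00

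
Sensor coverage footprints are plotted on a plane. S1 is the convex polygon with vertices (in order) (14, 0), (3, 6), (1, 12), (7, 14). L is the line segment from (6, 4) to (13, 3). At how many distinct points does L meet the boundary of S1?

The segment meets the boundary at (12.462,3.077), (6.903,3.871).

2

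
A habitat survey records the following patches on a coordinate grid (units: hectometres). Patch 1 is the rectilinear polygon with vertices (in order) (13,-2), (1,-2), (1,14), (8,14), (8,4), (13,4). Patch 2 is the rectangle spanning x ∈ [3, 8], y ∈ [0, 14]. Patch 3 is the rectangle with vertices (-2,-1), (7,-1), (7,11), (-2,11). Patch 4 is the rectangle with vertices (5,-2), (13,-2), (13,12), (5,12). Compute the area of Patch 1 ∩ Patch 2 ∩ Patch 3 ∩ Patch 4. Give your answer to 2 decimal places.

22.00

The intersection is the polygon with vertices (7,11), (7,0), (5,0), (5,11).
By the shoelace formula its area is 22.00.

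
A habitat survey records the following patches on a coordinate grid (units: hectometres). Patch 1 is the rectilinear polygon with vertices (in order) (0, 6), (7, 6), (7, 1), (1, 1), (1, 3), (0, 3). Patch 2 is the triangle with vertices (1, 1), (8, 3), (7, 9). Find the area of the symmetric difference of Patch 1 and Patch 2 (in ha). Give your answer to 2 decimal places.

24.04

|Patch 1| = 33, |Patch 2| = 22, |Patch 1∩Patch 2| = 15.4821.
|Patch 1 △ Patch 2| = |Patch 1| + |Patch 2| − 2·|Patch 1∩Patch 2| = 33 + 22 − 30.9643 = 24.04.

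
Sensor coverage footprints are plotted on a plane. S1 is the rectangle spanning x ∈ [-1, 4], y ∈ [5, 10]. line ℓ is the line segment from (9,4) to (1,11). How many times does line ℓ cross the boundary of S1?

2

The segment meets the boundary at (2.143,10), (4,8.375).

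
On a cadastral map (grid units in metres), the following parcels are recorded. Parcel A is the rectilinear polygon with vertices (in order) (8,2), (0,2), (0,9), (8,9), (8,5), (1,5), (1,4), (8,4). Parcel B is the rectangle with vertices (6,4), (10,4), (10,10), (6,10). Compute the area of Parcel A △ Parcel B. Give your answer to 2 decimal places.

57.00

|Parcel A| = 49, |Parcel B| = 24, |Parcel A∩Parcel B| = 8.
|Parcel A △ Parcel B| = |Parcel A| + |Parcel B| − 2·|Parcel A∩Parcel B| = 49 + 24 − 16 = 57.00.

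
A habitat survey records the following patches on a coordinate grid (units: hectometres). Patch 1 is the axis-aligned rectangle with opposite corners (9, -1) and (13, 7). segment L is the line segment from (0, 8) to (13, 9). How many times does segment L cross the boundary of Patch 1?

0

The segment lies entirely outside Patch 1 and never meets its boundary.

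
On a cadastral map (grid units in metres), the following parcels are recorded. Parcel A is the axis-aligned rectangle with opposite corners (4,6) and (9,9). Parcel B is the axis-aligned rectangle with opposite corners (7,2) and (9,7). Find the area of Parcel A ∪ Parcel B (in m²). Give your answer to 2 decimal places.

23.00

By inclusion–exclusion:
Individual areas: |Parcel A| = 15, |Parcel B| = 10.
|Parcel A∩Parcel B|: x∈[7,9], y∈[6,7] → 2·1 = 2.
|Parcel A ∪ Parcel B| = 25 − 2 = 23.00.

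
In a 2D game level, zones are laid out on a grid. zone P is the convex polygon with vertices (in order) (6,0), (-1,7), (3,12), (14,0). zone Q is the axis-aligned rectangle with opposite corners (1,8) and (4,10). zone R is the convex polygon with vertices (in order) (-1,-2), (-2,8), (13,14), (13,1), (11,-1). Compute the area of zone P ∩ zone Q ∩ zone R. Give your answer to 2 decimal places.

The intersection is the polygon with vertices (4,10), (4,8), (1,8), (1,9.2), (3,10).
By the shoelace formula its area is 5.20.

5.20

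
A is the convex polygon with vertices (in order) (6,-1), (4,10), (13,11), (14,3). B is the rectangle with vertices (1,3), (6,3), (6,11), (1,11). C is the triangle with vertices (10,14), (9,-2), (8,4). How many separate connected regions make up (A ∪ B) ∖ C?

2

(A ∪ B) ∖ C splits into 2 disjoint pieces (area 68.5995, area 36.602).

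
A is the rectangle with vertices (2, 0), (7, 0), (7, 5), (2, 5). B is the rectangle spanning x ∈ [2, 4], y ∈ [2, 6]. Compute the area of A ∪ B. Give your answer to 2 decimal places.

By inclusion–exclusion:
Individual areas: |A| = 25, |B| = 8.
|A∩B|: x∈[2,4], y∈[2,5] → 2·3 = 6.
|A ∪ B| = 33 − 6 = 27.00.

27.00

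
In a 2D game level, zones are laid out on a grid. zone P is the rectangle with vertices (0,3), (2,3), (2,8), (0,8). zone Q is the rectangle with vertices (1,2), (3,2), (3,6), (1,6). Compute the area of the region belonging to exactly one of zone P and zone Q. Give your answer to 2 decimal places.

|zone P∩zone Q|: x∈[1,2], y∈[3,6] → 1·3 = 3.
|zone P △ zone Q| = |zone P| + |zone Q| − 2·|zone P∩zone Q| = 10 + 8 − 6 = 12.00.

12.00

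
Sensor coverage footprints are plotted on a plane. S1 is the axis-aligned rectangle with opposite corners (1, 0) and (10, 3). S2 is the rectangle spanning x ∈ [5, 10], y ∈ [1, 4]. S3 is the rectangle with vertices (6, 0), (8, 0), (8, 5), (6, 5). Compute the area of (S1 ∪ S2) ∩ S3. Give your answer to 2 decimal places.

The region (S1 ∪ S2) ∩ S3 is the polygon with vertices (6,0), (6,4), (8,4), (8,0).
By the shoelace formula its area is 8.00.

8.00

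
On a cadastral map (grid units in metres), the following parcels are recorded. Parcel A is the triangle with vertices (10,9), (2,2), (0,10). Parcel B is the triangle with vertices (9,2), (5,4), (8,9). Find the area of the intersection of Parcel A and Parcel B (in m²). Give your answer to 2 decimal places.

2.13

The intersection is the polygon with vertices (5.79,5.316), (8,9), (8.222,7.444).
By the shoelace formula its area is 2.13.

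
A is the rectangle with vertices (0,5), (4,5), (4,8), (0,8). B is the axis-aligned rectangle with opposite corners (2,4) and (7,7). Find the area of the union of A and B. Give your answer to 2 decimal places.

By inclusion–exclusion:
Individual areas: |A| = 12, |B| = 15.
|A∩B|: x∈[2,4], y∈[5,7] → 2·2 = 4.
|A ∪ B| = 27 − 4 = 23.00.

23.00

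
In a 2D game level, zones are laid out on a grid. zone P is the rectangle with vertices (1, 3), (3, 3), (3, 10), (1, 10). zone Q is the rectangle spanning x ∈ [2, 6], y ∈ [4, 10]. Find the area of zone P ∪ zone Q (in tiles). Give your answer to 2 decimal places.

32.00

By inclusion–exclusion:
Individual areas: |zone P| = 14, |zone Q| = 24.
|zone P∩zone Q|: x∈[2,3], y∈[4,10] → 1·6 = 6.
|zone P ∪ zone Q| = 38 − 6 = 32.00.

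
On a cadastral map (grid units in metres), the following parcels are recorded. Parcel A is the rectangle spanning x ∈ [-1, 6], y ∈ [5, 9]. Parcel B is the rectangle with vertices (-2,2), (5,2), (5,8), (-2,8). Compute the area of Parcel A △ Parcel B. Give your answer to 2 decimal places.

34.00

|Parcel A∩Parcel B|: x∈[-1,5], y∈[5,8] → 6·3 = 18.
|Parcel A △ Parcel B| = |Parcel A| + |Parcel B| − 2·|Parcel A∩Parcel B| = 28 + 42 − 36 = 34.00.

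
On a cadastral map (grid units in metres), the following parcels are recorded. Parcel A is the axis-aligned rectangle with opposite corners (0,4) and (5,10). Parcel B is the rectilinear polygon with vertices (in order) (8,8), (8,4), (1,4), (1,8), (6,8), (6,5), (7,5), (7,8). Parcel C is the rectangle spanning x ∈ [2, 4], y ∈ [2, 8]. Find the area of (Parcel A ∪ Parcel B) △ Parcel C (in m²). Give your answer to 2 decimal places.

|Parcel A ∪ Parcel B| = 39.
|(Parcel A ∪ Parcel B) ∩ Parcel C| = 8.
|(Parcel A ∪ Parcel B) △ Parcel C| = 39 + 12 − 16 = 35.00.

35.00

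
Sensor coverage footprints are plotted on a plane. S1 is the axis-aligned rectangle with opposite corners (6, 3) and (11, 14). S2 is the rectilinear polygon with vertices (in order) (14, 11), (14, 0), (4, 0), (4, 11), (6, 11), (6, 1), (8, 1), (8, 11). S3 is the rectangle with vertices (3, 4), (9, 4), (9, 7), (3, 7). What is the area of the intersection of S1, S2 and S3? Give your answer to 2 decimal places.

3.00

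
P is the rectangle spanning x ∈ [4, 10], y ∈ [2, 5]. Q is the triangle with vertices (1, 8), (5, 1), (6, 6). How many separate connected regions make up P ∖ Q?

P ∖ Q splits into 2 disjoint pieces (area 13.5, area 0.1607).

2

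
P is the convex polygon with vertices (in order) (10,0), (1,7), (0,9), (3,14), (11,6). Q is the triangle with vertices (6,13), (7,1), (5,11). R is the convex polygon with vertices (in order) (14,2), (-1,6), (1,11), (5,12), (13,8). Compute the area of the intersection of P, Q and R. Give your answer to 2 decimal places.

The intersection is the polygon with vertices (5,11), (5.333,11.667), (6.182,10.818), (6.756,3.932), (6.394,4.028).
By the shoelace formula its area is 5.63.

5.63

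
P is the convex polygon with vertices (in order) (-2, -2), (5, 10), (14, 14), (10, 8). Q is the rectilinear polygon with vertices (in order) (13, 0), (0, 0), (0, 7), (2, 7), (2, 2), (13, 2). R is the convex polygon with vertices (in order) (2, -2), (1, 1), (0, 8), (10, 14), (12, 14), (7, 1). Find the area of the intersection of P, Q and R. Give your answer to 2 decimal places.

The intersection is the polygon with vertices (2,2), (2.8,2), (1.13,0.609), (1,1), (0.754,2.721), (2,4.857).
By the shoelace formula its area is 3.58.

3.58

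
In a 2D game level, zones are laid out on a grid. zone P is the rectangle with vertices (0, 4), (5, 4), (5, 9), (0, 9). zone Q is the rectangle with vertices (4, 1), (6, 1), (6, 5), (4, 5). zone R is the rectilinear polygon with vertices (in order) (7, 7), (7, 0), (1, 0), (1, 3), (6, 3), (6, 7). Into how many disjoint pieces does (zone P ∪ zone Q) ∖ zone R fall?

1

(zone P ∪ zone Q) ∖ zone R is a single connected region.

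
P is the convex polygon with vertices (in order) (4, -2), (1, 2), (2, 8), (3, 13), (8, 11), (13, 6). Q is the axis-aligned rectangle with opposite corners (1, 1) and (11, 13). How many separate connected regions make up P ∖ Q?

2

P ∖ Q splits into 2 disjoint pieces (area 8.4375, area 3.7778).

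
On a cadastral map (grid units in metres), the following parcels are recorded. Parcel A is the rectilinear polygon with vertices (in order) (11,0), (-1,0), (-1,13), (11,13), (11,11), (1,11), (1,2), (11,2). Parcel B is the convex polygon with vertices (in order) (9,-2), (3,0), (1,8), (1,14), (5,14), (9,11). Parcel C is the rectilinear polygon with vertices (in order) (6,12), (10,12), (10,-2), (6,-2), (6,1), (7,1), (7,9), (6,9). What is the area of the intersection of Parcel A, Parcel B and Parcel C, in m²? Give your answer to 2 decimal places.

7.33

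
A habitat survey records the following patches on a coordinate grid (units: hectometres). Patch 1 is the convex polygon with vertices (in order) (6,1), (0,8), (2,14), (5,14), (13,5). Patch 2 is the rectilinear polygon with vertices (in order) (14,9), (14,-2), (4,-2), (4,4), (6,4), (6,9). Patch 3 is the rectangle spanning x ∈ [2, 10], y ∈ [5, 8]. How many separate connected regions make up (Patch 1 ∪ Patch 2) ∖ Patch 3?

(Patch 1 ∪ Patch 2) ∖ Patch 3 is a single connected region.

1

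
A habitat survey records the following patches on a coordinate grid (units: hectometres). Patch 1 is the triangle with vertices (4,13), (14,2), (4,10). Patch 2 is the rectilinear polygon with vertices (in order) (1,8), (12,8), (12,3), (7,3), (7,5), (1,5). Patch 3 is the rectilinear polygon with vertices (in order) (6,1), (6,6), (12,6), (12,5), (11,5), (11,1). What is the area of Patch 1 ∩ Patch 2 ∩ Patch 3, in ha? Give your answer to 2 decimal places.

1.42

The intersection is the polygon with vertices (9,6), (10.364,6), (11.273,5), (11,5), (11,4.4).
By the shoelace formula its area is 1.42.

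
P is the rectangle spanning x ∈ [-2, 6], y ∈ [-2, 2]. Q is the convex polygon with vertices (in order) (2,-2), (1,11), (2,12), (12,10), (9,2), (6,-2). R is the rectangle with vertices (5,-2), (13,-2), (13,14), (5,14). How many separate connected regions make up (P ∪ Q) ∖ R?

(P ∪ Q) ∖ R is a single connected region.

1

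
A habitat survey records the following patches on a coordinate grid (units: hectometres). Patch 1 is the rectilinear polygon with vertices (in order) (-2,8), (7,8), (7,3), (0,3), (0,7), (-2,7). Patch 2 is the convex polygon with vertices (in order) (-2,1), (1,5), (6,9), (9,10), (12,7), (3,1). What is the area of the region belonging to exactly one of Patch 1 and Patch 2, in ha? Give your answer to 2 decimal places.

43.25

|Patch 1| = 37, |Patch 2| = 57, |Patch 1∩Patch 2| = 25.375.
|Patch 1 △ Patch 2| = |Patch 1| + |Patch 2| − 2·|Patch 1∩Patch 2| = 37 + 57 − 50.75 = 43.25.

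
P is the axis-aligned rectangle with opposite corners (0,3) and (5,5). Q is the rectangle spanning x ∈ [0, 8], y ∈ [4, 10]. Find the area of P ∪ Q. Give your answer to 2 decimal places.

By inclusion–exclusion:
Individual areas: |P| = 10, |Q| = 48.
|P∩Q|: x∈[0,5], y∈[4,5] → 5·1 = 5.
|P ∪ Q| = 58 − 5 = 53.00.

53.00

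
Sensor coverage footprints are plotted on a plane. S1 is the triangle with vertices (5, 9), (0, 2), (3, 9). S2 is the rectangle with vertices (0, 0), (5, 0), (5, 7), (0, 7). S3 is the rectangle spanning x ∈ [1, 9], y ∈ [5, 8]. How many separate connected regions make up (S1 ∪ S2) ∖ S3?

2

(S1 ∪ S2) ∖ S3 splits into 2 disjoint pieces (area 27, area 1.8571).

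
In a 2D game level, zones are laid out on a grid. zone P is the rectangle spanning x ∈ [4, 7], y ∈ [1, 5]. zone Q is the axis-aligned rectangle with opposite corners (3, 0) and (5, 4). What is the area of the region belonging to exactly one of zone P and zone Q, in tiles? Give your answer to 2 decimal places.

|zone P∩zone Q|: x∈[4,5], y∈[1,4] → 1·3 = 3.
|zone P △ zone Q| = |zone P| + |zone Q| − 2·|zone P∩zone Q| = 12 + 8 − 6 = 14.00.

14.00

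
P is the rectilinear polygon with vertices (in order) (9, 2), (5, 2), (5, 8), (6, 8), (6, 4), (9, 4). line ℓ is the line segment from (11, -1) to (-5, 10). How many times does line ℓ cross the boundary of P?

2

The segment meets the boundary at (5,3.125), (6.636,2).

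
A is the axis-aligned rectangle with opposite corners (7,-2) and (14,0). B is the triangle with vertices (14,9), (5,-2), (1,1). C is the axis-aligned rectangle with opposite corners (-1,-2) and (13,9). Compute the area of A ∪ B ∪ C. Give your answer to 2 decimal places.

156.30

By inclusion–exclusion:
Individual areas: |A| = 14, |B| = 35.5, |C| = 154.
|A∩B| = 0.
|A∩C|: x∈[7,13], y∈[-2,0] → 6·2 = 12.
|B∩C| = 35.1966.
|A∩B∩C| = 0.
|A ∪ B ∪ C| = 203.5 − 47.1966 + 0 = 156.30.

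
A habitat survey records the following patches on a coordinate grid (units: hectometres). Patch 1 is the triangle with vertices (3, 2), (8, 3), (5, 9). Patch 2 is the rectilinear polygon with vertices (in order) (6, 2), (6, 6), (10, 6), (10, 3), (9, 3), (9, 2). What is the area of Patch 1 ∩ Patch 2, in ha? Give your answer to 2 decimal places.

The intersection is the polygon with vertices (8,3), (6,2.6), (6,6), (6.5,6).
By the shoelace formula its area is 4.15.

4.15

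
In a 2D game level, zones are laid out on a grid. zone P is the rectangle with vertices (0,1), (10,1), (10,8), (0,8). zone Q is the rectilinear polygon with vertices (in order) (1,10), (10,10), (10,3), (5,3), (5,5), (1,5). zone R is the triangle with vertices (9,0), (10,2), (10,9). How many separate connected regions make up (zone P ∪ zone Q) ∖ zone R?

2

(zone P ∪ zone Q) ∖ zone R splits into 2 disjoint pieces (area 0.25, area 84.4444).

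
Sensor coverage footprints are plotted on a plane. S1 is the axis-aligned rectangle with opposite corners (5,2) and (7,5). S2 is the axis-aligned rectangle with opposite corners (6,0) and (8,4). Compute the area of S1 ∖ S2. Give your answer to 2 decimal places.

4.00

|S1∩S2|: x∈[6,7], y∈[2,4] → 1·2 = 2.
|S1| = 6.
|S1 ∖ S2| = |S1| − |S1∩S2| = 6 − 2 = 4.00.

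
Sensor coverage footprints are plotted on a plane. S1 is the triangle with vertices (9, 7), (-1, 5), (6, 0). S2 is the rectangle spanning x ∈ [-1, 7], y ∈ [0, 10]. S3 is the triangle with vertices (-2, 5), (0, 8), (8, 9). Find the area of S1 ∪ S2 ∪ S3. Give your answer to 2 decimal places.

By inclusion–exclusion:
Individual areas: |S1| = 32, |S2| = 80, |S3| = 11.
|S1∩S2| = 27.7333.
|S1∩S3| = 0.
|S2∩S3| = 10.3125.
|S1∩S2∩S3| = 0.
|S1 ∪ S2 ∪ S3| = 123 − 38.0458 + 0 = 84.95.

84.95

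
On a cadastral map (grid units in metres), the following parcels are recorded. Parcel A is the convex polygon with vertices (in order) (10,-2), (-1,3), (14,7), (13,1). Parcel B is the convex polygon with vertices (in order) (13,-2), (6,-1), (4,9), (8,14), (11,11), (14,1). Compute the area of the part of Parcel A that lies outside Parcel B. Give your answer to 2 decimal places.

17.92

|Parcel A| = 67, |Parcel A∩Parcel B| = 49.0777.
|Parcel A ∖ Parcel B| = |Parcel A| − |Parcel A∩Parcel B| = 67 − 49.0777 = 17.92.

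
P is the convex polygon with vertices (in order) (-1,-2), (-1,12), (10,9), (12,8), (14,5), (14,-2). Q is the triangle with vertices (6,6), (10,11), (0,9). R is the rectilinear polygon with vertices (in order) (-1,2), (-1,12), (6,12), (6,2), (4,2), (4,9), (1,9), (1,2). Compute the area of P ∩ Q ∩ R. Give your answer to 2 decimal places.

8.84

The intersection is the polygon with vertices (4,7), (4,9), (1,9), (1,8.5), (0,9), (5.769,10.154), (6,10.091), (6,6).
By the shoelace formula its area is 8.84.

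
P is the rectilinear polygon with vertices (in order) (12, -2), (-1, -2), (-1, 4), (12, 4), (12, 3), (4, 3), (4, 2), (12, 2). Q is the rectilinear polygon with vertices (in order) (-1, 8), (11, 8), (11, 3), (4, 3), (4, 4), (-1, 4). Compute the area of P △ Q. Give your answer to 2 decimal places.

111.00

|P| = 70, |Q| = 55, |P∩Q| = 7.
|P △ Q| = |P| + |Q| − 2·|P∩Q| = 70 + 55 − 14 = 111.00.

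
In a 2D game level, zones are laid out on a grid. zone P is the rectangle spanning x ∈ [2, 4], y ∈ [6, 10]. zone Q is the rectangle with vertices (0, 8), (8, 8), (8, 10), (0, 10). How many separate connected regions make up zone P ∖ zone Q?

zone P ∖ zone Q is a single connected region.

1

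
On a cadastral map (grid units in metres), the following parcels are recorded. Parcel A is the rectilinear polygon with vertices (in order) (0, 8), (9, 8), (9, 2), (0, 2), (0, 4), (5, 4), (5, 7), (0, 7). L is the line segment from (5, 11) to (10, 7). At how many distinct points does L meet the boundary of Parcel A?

2

The segment meets the boundary at (8.75,8), (9,7.8).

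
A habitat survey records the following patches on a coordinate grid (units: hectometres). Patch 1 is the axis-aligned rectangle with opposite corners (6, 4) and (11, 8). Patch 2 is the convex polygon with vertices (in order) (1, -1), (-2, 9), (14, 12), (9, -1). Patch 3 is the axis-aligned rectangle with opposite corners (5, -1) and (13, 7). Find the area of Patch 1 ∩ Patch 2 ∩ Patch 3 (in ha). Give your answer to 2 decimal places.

The intersection is the polygon with vertices (6,7), (11,7), (11,4.2), (10.923,4), (6,4).
By the shoelace formula its area is 14.99.

14.99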